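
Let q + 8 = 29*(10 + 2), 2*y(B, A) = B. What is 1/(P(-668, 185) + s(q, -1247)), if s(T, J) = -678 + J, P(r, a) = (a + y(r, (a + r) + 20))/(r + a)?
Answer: -483/929626 ≈ -0.00051956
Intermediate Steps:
y(B, A) = B/2
q = 340 (q = -8 + 29*(10 + 2) = -8 + 29*12 = -8 + 348 = 340)
P(r, a) = (a + r/2)/(a + r) (P(r, a) = (a + r/2)/(r + a) = (a + r/2)/(a + r))
1/(P(-668, 185) + s(q, -1247)) = 1/((185 + (1/2)*(-668))/(185 - 668) + (-678 - 1247)) = 1/((185 - 334)/(-483) - 1925) = 1/(-1/483*(-149) - 1925) = 1/(149/483 - 1925) = 1/(-929626/483) = -483/929626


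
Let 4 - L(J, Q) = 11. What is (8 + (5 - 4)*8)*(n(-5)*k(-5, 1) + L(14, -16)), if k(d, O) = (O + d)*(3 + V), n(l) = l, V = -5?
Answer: -752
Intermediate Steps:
k(d, O) = -2*O - 2*d (k(d, O) = (O + d)*(3 - 5) = (O + d)*(-2) = -2*O - 2*d)
L(J, Q) = -7 (L(J, Q) = 4 - 1*11 = 4 - 11 = -7)
(8 + (5 - 4)*8)*(n(-5)*k(-5, 1) + L(14, -16)) = (8 + (5 - 4)*8)*(-5*(-2*1 - 2*(-5)) - 7) = (8 + 1*8)*(-5*(-2 + 10) - 7) = (8 + 8)*(-5*8 - 7) = 16*(-40 - 7) = 16*(-47) = -752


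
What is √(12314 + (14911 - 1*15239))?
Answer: √11986 ≈ 109.48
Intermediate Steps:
√(12314 + (14911 - 1*15239)) = √(12314 + (14911 - 15239)) = √(12314 - 328) = √11986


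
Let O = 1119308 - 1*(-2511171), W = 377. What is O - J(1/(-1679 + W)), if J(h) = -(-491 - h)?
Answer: 4726244377/1302 ≈ 3.6300e+6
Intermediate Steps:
J(h) = 491 + h
O = 3630479 (O = 1119308 + 2511171 = 3630479)
O - J(1/(-1679 + W)) = 3630479 - (491 + 1/(-1679 + 377)) = 3630479 - (491 + 1/(-1302)) = 3630479 - (491 - 1/1302) = 3630479 - 1*639281/1302 = 3630479 - 639281/1302 = 4726244377/1302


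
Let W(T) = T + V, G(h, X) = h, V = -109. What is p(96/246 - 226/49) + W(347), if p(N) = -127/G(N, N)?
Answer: 2273859/8482 ≈ 268.08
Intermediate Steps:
W(T) = -109 + T (W(T) = T - 109 = -109 + T)
p(N) = -127/N
p(96/246 - 226/49) + W(347) = -127/(96/246 - 226/49) + (-109 + 347) = -127/(96*(1/246) - 226*1/49) + 238 = -127/(16/41 - 226/49) + 238 = -127/(-8482/2009) + 238 = -127*(-2009/8482) + 238 = 255143/8482 + 238 = 2273859/8482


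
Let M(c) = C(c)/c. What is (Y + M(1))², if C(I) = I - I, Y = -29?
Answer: 841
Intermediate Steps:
C(I) = 0
M(c) = 0 (M(c) = 0/c = 0)
(Y + M(1))² = (-29 + 0)² = (-29)² = 841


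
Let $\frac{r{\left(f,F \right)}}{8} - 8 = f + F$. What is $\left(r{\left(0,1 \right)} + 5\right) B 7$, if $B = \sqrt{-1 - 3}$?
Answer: $1078 i \approx 1078.0 i$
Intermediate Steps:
$r{\left(f,F \right)} = 64 + 8 F + 8 f$ ($r{\left(f,F \right)} = 64 + 8 \left(f + F\right) = 64 + 8 \left(F + f\right) = 64 + \left(8 F + 8 f\right) = 64 + 8 F + 8 f$)
$B = 2 i$ ($B = \sqrt{-4} = 2 i \approx 2.0 i$)
$\left(r{\left(0,1 \right)} + 5\right) B 7 = \left(\left(64 + 8 \cdot 1 + 8 \cdot 0\right) + 5\right) 2 i 7 = \left(\left(64 + 8 + 0\right) + 5\right) 2 i 7 = \left(72 + 5\right) 2 i 7 = 77 \cdot 2 i 7 = 154 i 7 = 1078 i$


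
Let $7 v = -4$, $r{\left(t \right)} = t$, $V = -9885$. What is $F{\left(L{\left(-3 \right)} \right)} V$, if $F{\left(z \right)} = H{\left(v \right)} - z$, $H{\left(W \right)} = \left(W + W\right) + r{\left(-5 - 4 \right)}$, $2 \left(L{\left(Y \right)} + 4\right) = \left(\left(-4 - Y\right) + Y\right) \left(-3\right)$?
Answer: $\frac{840225}{7} \approx 1.2003 \cdot 10^{5}$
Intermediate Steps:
$v = - \frac{4}{7}$ ($v = \frac{1}{7} \left(-4\right) = - \frac{4}{7} \approx -0.57143$)
$L{\left(Y \right)} = 2$ ($L{\left(Y \right)} = -4 + \frac{\left(\left(-4 - Y\right) + Y\right) \left(-3\right)}{2} = -4 + \frac{\left(-4\right) \left(-3\right)}{2} = -4 + \frac{1}{2} \cdot 12 = -4 + 6 = 2$)
$H{\left(W \right)} = -9 + 2 W$ ($H{\left(W \right)} = \left(W + W\right) - 9 = 2 W - 9 = -9 + 2 W$)
$F{\left(z \right)} = - \frac{71}{7} - z$ ($F{\left(z \right)} = \left(-9 + 2 \left(- \frac{4}{7}\right)\right) - z = \left(-9 - \frac{8}{7}\right) - z = - \frac{71}{7} - z$)
$F{\left(L{\left(-3 \right)} \right)} V = \left(- \frac{71}{7} - 2\right) \left(-9885\right) = \left(- \frac{85}{7}\right) \left(-9885\right) = \frac{840225}{7}$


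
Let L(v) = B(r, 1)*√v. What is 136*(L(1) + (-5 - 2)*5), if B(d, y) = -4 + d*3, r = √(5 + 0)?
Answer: -5304 + 408*√5 ≈ -4391.7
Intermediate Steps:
r = √5 ≈ 2.2361
B(d, y) = -4 + 3*d
L(v) = √v*(-4 + 3*√5) (L(v) = (-4 + 3*√5)*√v = √v*(-4 + 3*√5))
136*(L(1) + (-5 - 2)*5) = 136*(√1*(-4 + 3*√5) + (-5 - 2)*5) = 136*(1*(-4 + 3*√5) - 7*5) = 136*((-4 + 3*√5) - 35) = 136*(-39 + 3*√5) = -5304 + 408*√5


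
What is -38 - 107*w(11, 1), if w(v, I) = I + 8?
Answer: -1001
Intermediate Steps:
w(v, I) = 8 + I
-38 - 107*w(11, 1) = -38 - 107*(8 + 1) = -38 - 107*9 = -38 - 963 = -1001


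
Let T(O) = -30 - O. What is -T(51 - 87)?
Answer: -6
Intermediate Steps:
-T(51 - 87) = -(-30 - (51 - 87)) = -(-30 - 1*(-36)) = -(-30 + 36) = -1*6 = -6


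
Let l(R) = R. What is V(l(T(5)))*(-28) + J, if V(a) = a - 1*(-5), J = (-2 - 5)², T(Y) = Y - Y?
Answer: -91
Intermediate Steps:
T(Y) = 0
J = 49 (J = (-7)² = 49)
V(a) = 5 + a (V(a) = a + 5 = 5 + a)
V(l(T(5)))*(-28) + J = (5 + 0)*(-28) + 49 = 5*(-28) + 49 = -140 + 49 = -91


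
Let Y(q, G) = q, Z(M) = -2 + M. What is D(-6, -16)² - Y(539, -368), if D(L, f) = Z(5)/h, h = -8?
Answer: -34487/64 ≈ -538.86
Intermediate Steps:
D(L, f) = -3/8 (D(L, f) = (-2 + 5)/(-8) = 3*(-⅛) = -3/8)
D(-6, -16)² - Y(539, -368) = (-3/8)² - 1*539 = 9/64 - 539 = -34487/64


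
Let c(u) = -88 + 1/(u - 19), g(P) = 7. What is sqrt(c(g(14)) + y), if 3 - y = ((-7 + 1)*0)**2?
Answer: I*sqrt(3063)/6 ≈ 9.2241*I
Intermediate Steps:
y = 3 (y = 3 - ((-7 + 1)*0)**2 = 3 - (-6*0)**2 = 3 - 1*0**2 = 3 - 1*0 = 3 + 0 = 3)
c(u) = -88 + 1/(-19 + u)
sqrt(c(g(14)) + y) = sqrt((1673 - 88*7)/(-19 + 7) + 3) = sqrt((1673 - 616)/(-12) + 3) = sqrt(-1/12*1057 + 3) = sqrt(-1057/12 + 3) = sqrt(-1021/12) = I*sqrt(3063)/6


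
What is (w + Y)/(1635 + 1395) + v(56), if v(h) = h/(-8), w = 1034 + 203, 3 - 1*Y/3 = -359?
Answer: -187/30 ≈ -6.2333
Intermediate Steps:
Y = 1086 (Y = 9 - 3*(-359) = 9 + 1077 = 1086)
w = 1237
v(h) = -h/8 (v(h) = h*(-⅛) = -h/8)
(w + Y)/(1635 + 1395) + v(56) = (1237 + 1086)/(1635 + 1395) - ⅛*56 = 2323/3030 - 7 = 2323*(1/3030) - 7 = 23/30 - 7 = -187/30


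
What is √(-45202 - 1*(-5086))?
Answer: 2*I*√10029 ≈ 200.29*I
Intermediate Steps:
√(-45202 - 1*(-5086)) = √(-45202 + 5086) = √(-40116) = 2*I*√10029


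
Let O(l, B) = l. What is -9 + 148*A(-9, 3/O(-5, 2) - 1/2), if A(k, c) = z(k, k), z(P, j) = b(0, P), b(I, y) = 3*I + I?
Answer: -9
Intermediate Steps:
b(I, y) = 4*I
z(P, j) = 0 (z(P, j) = 4*0 = 0)
A(k, c) = 0
-9 + 148*A(-9, 3/O(-5, 2) - 1/2) = -9 + 148*0 = -9 + 0 = -9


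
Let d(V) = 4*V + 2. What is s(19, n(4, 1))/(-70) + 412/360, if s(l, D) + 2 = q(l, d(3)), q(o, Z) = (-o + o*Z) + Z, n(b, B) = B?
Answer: -23/9 ≈ -2.5556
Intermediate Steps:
d(V) = 2 + 4*V
q(o, Z) = Z - o + Z*o (q(o, Z) = (-o + Z*o) + Z = Z - o + Z*o)
s(l, D) = 12 + 13*l (s(l, D) = -2 + ((2 + 4*3) - l + (2 + 4*3)*l) = -2 + ((2 + 12) - l + (2 + 12)*l) = -2 + (14 - l + 14*l) = -2 + (14 + 13*l) = 12 + 13*l)
s(19, n(4, 1))/(-70) + 412/360 = (12 + 13*19)/(-70) + 412/360 = (12 + 247)*(-1/70) + 412*(1/360) = 259*(-1/70) + 103/90 = -37/10 + 103/90 = -23/9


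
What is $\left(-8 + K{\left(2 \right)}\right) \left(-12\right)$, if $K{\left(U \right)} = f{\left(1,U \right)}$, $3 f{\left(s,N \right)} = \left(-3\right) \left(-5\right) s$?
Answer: $36$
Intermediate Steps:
$f{\left(s,N \right)} = 5 s$ ($f{\left(s,N \right)} = \frac{\left(-3\right) \left(-5\right) s}{3} = \frac{15 s}{3} = 5 s$)
$K{\left(U \right)} = 5$ ($K{\left(U \right)} = 5 \cdot 1 = 5$)
$\left(-8 + K{\left(2 \right)}\right) \left(-12\right) = \left(-8 + 5\right) \left(-12\right) = \left(-3\right) \left(-12\right) = 36$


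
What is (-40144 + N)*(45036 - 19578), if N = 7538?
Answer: -830083548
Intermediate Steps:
(-40144 + N)*(45036 - 19578) = (-40144 + 7538)*(45036 - 19578) = -32606*25458 = -830083548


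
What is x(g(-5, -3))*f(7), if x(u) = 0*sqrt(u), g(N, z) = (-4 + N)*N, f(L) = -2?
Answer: 0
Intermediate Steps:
g(N, z) = N*(-4 + N)
x(u) = 0
x(g(-5, -3))*f(7) = 0*(-2) = 0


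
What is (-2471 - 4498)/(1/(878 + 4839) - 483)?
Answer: 39841773/2761310 ≈ 14.429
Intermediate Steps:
(-2471 - 4498)/(1/(878 + 4839) - 483) = -6969/(1/5717 - 483) = -6969/(-2761310/5717) = -6969*(-5717/2761310) = 39841773/2761310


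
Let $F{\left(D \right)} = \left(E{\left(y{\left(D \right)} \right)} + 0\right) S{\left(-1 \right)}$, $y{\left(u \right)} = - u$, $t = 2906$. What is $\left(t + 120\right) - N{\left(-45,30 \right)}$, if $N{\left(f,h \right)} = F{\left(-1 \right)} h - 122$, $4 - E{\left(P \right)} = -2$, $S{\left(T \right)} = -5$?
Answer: $4048$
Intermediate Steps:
$E{\left(P \right)} = 6$ ($E{\left(P \right)} = 4 - -2 = 4 + 2 = 6$)
$F{\left(D \right)} = -30$ ($F{\left(D \right)} = \left(6 + 0\right) \left(-5\right) = 6 \left(-5\right) = -30$)
$N{\left(f,h \right)} = -122 - 30 h$ ($N{\left(f,h \right)} = - 30 h - 122 = -122 - 30 h$)
$\left(t + 120\right) - N{\left(-45,30 \right)} = \left(2906 + 120\right) - \left(-122 - 900\right) = 3026 - \left(-122 - 900\right) = 3026 - -1022 = 3026 + 1022 = 4048$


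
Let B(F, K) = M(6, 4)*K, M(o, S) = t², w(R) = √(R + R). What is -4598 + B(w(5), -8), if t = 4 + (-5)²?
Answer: -11326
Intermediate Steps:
w(R) = √2*√R (w(R) = √(2*R) = √2*√R)
t = 29 (t = 4 + 25 = 29)
M(o, S) = 841 (M(o, S) = 29² = 841)
B(F, K) = 841*K
-4598 + B(w(5), -8) = -4598 + 841*(-8) = -4598 - 6728 = -11326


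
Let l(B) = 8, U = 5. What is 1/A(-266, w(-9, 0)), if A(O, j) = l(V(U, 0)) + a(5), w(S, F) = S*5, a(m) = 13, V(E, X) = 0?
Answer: 1/21 ≈ 0.047619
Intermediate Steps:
w(S, F) = 5*S
A(O, j) = 21 (A(O, j) = 8 + 13 = 21)
1/A(-266, w(-9, 0)) = 1/21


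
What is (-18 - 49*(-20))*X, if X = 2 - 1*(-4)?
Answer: 5772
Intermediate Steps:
X = 6 (X = 2 + 4 = 6)
(-18 - 49*(-20))*X = (-18 - 49*(-20))*6 = (-18 + 980)*6 = 962*6 = 5772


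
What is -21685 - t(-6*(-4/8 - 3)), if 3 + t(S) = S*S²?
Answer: -30943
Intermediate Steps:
t(S) = -3 + S³ (t(S) = -3 + S*S² = -3 + S³)
-21685 - t(-6*(-4/8 - 3)) = -21685 - (-3 + (-6*(-4/8 - 3))³) = -21685 - (-3 + (-6*(-4*⅛ - 3))³) = -21685 - (-3 + (-6*(-½ - 3))³) = -21685 - (-3 + (-6*(-7/2))³) = -21685 - (-3 + 21³) = -21685 - (-3 + 9261) = -21685 - 1*9258 = -21685 - 9258 = -30943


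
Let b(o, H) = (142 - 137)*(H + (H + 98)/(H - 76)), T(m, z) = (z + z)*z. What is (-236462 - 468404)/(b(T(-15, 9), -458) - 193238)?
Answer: 31366537/8700846 ≈ 3.6050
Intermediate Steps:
T(m, z) = 2*z² (T(m, z) = (2*z)*z = 2*z²)
b(o, H) = 5*H + 5*(98 + H)/(-76 + H) (b(o, H) = 5*(H + (98 + H)/(-76 + H)) = 5*H + 5*(98 + H)/(-76 + H))
(-236462 - 468404)/(b(T(-15, 9), -458) - 193238) = (-236462 - 468404)/(5*(98 + (-458)² - 75*(-458))/(-76 - 458) - 193238) = -704866/(5*(98 + 209764 + 34350)/(-534) - 193238) = -704866/(5*(-1/534)*244212 - 193238) = -704866/(-203510/89 - 193238) = -704866/(-17401692/89) = -704866*(-89/17401692) = 31366537/8700846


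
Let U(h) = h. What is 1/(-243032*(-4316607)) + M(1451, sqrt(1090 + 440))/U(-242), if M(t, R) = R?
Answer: 1/1049073632424 - 3*sqrt(170)/242 ≈ -0.16163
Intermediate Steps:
1/(-243032*(-4316607)) + M(1451, sqrt(1090 + 440))/U(-242) = 1/(-243032*(-4316607)) + sqrt(1090 + 440)/(-242) = -1/243032*(-1/4316607) + sqrt(1530)*(-1/242) = 1/1049073632424 + (3*sqrt(170))*(-1/242) = 1/1049073632424 - 3*sqrt(170)/242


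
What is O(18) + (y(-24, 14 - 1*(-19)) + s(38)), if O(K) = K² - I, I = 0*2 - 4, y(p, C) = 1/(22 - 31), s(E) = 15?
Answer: 3086/9 ≈ 342.89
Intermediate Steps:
y(p, C) = -⅑ (y(p, C) = 1/(-9) = -⅑)
I = -4 (I = 0 - 4 = -4)
O(K) = 4 + K² (O(K) = K² - 1*(-4) = K² + 4 = 4 + K²)
O(18) + (y(-24, 14 - 1*(-19)) + s(38)) = (4 + 18²) + (-⅑ + 15) = (4 + 324) + 134/9 = 328 + 134/9 = 3086/9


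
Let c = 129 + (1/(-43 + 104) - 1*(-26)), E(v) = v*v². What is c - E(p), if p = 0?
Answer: 9456/61 ≈ 155.02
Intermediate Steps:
E(v) = v³
c = 9456/61 (c = 129 + (1/61 + 26) = 129 + 1587/61 = 9456/61 ≈ 155.02)
c - E(p) = 9456/61 - 1*0³ = 9456/61 - 1*0 = 9456/61 + 0 = 9456/61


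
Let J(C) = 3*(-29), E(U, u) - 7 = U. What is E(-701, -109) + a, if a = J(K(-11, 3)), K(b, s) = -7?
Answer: -781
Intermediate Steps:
E(U, u) = 7 + U
J(C) = -87
a = -87
E(-701, -109) + a = (7 - 701) - 87 = -694 - 87 = -781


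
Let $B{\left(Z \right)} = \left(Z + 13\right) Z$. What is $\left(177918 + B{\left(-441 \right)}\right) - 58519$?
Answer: $308147$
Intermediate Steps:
$B{\left(Z \right)} = Z \left(13 + Z\right)$ ($B{\left(Z \right)} = \left(13 + Z\right) Z = Z \left(13 + Z\right)$)
$\left(177918 + B{\left(-441 \right)}\right) - 58519 = \left(177918 - 441 \left(13 - 441\right)\right) - 58519 = \left(177918 - -188748\right) - 58519 = \left(177918 + 188748\right) - 58519 = 366666 - 58519 = 308147$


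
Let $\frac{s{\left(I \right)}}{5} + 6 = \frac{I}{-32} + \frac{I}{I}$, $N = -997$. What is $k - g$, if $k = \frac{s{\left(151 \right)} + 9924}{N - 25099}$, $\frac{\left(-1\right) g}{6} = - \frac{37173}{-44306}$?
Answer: $\frac{86125758379}{18499350016} \approx 4.6556$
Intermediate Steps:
$g = - \frac{111519}{22153}$ ($g = - 6 \left(- \frac{37173}{-44306}\right) = - 6 \left(\left(-37173\right) \left(- \frac{1}{44306}\right)\right) = \left(-6\right) \frac{37173}{44306} = - \frac{111519}{22153} \approx -5.034$)
$s{\left(I \right)} = -25 - \frac{5 I}{32}$ ($s{\left(I \right)} = -30 + 5 \left(\frac{I}{-32} + \frac{I}{I}\right) = -30 + 5 \left(I \left(- \frac{1}{32}\right) + 1\right) = -30 + 5 \left(- \frac{I}{32} + 1\right) = -30 + 5 \left(1 - \frac{I}{32}\right) = -30 - \left(-5 + \frac{5 I}{32}\right) = -25 - \frac{5 I}{32}$)
$k = - \frac{316013}{835072}$ ($k = \frac{\left(-25 - \frac{755}{32}\right) + 9924}{-997 - 25099} = \frac{\left(-25 - \frac{755}{32}\right) + 9924}{-26096} = \left(- \frac{1555}{32} + 9924\right) \left(- \frac{1}{26096}\right) = \frac{316013}{32} \left(- \frac{1}{26096}\right) = - \frac{316013}{835072} \approx -0.37843$)
$k - g = - \frac{316013}{835072} - - \frac{111519}{22153} = - \frac{316013}{835072} + \frac{111519}{22153} = \frac{86125758379}{18499350016}$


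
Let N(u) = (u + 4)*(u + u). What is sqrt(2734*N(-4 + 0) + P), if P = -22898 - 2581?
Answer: 3*I*sqrt(2831) ≈ 159.62*I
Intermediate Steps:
N(u) = 2*u*(4 + u) (N(u) = (4 + u)*(2*u) = 2*u*(4 + u))
P = -25479
sqrt(2734*N(-4 + 0) + P) = sqrt(2734*(2*(-4 + 0)*(4 + (-4 + 0))) - 25479) = sqrt(2734*(2*(-4)*(4 - 4)) - 25479) = sqrt(2734*(2*(-4)*0) - 25479) = sqrt(2734*0 - 25479) = sqrt(0 - 25479) = sqrt(-25479) = 3*I*sqrt(2831)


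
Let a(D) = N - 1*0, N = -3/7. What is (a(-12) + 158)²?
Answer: 1216609/49 ≈ 24829.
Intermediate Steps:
N = -3/7 (N = -3*⅐ = -3/7 ≈ -0.42857)
a(D) = -3/7 (a(D) = -3/7 - 1*0 = -3/7 + 0 = -3/7)
(a(-12) + 158)² = (-3/7 + 158)² = (1103/7)² = 1216609/49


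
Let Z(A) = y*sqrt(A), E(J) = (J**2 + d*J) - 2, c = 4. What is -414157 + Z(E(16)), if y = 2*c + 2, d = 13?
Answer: -414157 + 10*sqrt(462) ≈ -4.1394e+5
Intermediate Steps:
y = 10 (y = 2*4 + 2 = 8 + 2 = 10)
E(J) = -2 + J**2 + 13*J (E(J) = (J**2 + 13*J) - 2 = -2 + J**2 + 13*J)
Z(A) = 10*sqrt(A)
-414157 + Z(E(16)) = -414157 + 10*sqrt(-2 + 16**2 + 13*16) = -414157 + 10*sqrt(-2 + 256 + 208) = -414157 + 10*sqrt(462)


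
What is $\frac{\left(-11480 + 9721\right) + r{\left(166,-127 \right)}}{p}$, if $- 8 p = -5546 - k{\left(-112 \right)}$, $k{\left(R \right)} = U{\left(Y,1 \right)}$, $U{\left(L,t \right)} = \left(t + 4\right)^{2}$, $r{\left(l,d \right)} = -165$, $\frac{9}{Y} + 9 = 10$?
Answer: $- \frac{15392}{5571} \approx -2.7629$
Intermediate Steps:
$Y = 9$ ($Y = \frac{9}{-9 + 10} = \frac{9}{1} = 9 \cdot 1 = 9$)
$U{\left(L,t \right)} = \left(4 + t\right)^{2}$
$k{\left(R \right)} = 25$ ($k{\left(R \right)} = \left(4 + 1\right)^{2} = 5^{2} = 25$)
$p = \frac{5571}{8}$ ($p = - \frac{-5546 - 25}{8} = \left(- \frac{1}{8}\right) \left(-5571\right) = \frac{5571}{8} \approx 696.38$)
$\frac{\left(-11480 + 9721\right) + r{\left(166,-127 \right)}}{p} = \frac{\left(-11480 + 9721\right) - 165}{\frac{5571}{8}} = \left(-1759 - 165\right) \frac{8}{5571} = \left(-1924\right) \frac{8}{5571} = - \frac{15392}{5571}$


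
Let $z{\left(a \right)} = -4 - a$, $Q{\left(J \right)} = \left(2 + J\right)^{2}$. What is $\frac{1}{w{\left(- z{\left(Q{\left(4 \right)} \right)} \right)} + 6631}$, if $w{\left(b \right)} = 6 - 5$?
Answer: $\frac{1}{6632} \approx 0.00015078$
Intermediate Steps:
$w{\left(b \right)} = 1$ ($w{\left(b \right)} = 6 - 5 = 1$)
$\frac{1}{w{\left(- z{\left(Q{\left(4 \right)} \right)} \right)} + 6631} = \frac{1}{1 + 6631} = \frac{1}{6632}$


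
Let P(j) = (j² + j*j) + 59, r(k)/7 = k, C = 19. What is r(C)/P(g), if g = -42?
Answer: 133/3587 ≈ 0.037078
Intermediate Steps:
r(k) = 7*k
P(j) = 59 + 2*j² (P(j) = (j² + j²) + 59 = 2*j² + 59 = 59 + 2*j²)
r(C)/P(g) = (7*19)/(59 + 2*(-42)²) = 133/(59 + 2*1764) = 133/(59 + 3528) = 133/3587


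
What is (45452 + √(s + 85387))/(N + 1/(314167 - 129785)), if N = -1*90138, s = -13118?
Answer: -8380530664/16619824715 - 184382*√72269/16619824715 ≈ -0.50723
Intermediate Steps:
N = -90138
(45452 + √(s + 85387))/(N + 1/(314167 - 129785)) = (45452 + √(-13118 + 85387))/(-90138 + 1/(314167 - 129785)) = (45452 + √72269)/(-90138 + 1/184382) = (45452 + √72269)/(-16619824715/184382) = (45452 + √72269)*(-184382/16619824715) = -8380530664/16619824715 - 184382*√72269/16619824715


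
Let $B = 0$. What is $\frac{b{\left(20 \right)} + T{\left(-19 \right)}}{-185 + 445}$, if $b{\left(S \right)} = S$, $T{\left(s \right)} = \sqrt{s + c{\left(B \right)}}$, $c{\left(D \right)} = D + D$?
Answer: $\frac{1}{13} + \frac{i \sqrt{19}}{260} \approx 0.076923 + 0.016765 i$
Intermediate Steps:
$c{\left(D \right)} = 2 D$
$T{\left(s \right)} = \sqrt{s}$ ($T{\left(s \right)} = \sqrt{s + 2 \cdot 0} = \sqrt{s + 0} = \sqrt{s}$)
$\frac{b{\left(20 \right)} + T{\left(-19 \right)}}{-185 + 445} = \frac{20 + \sqrt{-19}}{-185 + 445} = \frac{20 + i \sqrt{19}}{260} = \left(20 + i \sqrt{19}\right) \frac{1}{260} = \frac{1}{13} + \frac{i \sqrt{19}}{260}$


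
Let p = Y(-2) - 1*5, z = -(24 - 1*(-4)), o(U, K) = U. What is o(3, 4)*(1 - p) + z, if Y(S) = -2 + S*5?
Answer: 26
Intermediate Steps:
Y(S) = -2 + 5*S
z = -28 (z = -(24 + 4) = -1*28 = -28)
p = -17 (p = (-2 + 5*(-2)) - 1*5 = (-2 - 10) - 5 = -12 - 5 = -17)
o(3, 4)*(1 - p) + z = 3*(1 - 1*(-17)) - 28 = 3*(1 + 17) - 28 = 3*18 - 28 = 54 - 28 = 26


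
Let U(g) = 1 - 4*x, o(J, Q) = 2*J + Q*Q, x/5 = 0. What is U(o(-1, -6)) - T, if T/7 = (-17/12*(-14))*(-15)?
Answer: 4167/2 ≈ 2083.5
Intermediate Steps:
x = 0 (x = 5*0 = 0)
o(J, Q) = Q**2 + 2*J (o(J, Q) = 2*J + Q**2 = Q**2 + 2*J)
U(g) = 1 (U(g) = 1 - 4*0 = 1 + 0 = 1)
T = -4165/2 (T = 7*((-17/12*(-14))*(-15)) = 7*((-17*1/12*(-14))*(-15)) = 7*(-17/12*(-14)*(-15)) = 7*((119/6)*(-15)) = 7*(-595/2) = -4165/2 ≈ -2082.5)
U(o(-1, -6)) - T = 1 - 1*(-4165/2) = 1 + 4165/2 = 4167/2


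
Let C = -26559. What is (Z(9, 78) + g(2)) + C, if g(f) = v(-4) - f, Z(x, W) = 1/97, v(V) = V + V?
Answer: -2577192/97 ≈ -26569.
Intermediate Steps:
v(V) = 2*V
Z(x, W) = 1/97
g(f) = -8 - f (g(f) = 2*(-4) - f = -8 - f)
(Z(9, 78) + g(2)) + C = (1/97 + (-8 - 1*2)) - 26559 = (1/97 + (-8 - 2)) - 26559 = (1/97 - 10) - 26559 = -969/97 - 26559 = -2577192/97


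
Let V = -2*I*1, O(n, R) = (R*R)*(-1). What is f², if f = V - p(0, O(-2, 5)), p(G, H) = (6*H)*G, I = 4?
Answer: 64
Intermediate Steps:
O(n, R) = -R² (O(n, R) = R²*(-1) = -R²)
p(G, H) = 6*G*H
V = -8 (V = -2*4*1 = -8*1 = -8)
f = -8 (f = -8 - 6*0*(-1*5²) = -8 - 6*0*(-1*25) = -8 - 6*0*(-25) = -8 - 1*0 = -8 + 0 = -8)
f² = (-8)² = 64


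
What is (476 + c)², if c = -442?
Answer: 1156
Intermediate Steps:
(476 + c)² = (476 - 442)² = 34² = 1156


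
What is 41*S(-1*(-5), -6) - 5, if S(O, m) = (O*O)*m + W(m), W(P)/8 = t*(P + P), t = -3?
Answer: 5653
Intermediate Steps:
W(P) = -48*P (W(P) = 8*(-3*(P + P)) = 8*(-6*P) = -48*P)
S(O, m) = -48*m + m*O**2 (S(O, m) = (O*O)*m - 48*m = O**2*m - 48*m = m*O**2 - 48*m = -48*m + m*O**2)
41*S(-1*(-5), -6) - 5 = 41*(-6*(-48 + (-1*(-5))**2)) - 5 = 41*(-6*(-48 + 5**2)) - 5 = 41*(-6*(-48 + 25)) - 5 = 41*(-6*(-23)) - 5 = 41*138 - 5 = 5658 - 5 = 5653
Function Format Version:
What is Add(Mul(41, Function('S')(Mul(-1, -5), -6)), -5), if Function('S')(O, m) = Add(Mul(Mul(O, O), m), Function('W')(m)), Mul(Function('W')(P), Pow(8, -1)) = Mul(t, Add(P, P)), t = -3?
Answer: 5653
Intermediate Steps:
Function('W')(P) = Mul(-48, P) (Function('W')(P) = Mul(8, Mul(-3, Add(P, P))) = Mul(8, Mul(-3, Mul(2, P))) = Mul(8, Mul(-6, P)) = Mul(-48, P))
Function('S')(O, m) = Add(Mul(-48, m), Mul(m, Pow(O, 2))) (Function('S')(O, m) = Add(Mul(Mul(O, O), m), Mul(-48, m)) = Add(Mul(Pow(O, 2), m), Mul(-48, m)) = Add(Mul(m, Pow(O, 2)), Mul(-48, m)) = Add(Mul(-48, m), Mul(m, Pow(O, 2))))
Add(Mul(41, Function('S')(Mul(-1, -5), -6)), -5) = Add(Mul(41, Mul(-6, Add(-48, Pow(Mul(-1, -5), 2)))), -5) = Add(Mul(41, Mul(-6, Add(-48, Pow(5, 2)))), -5) = Add(Mul(41, Mul(-6, Add(-48, 25))), -5) = Add(Mul(41, Mul(-6, -23)), -5) = Add(Mul(41, 138), -5) = Add(5658, -5) = 5653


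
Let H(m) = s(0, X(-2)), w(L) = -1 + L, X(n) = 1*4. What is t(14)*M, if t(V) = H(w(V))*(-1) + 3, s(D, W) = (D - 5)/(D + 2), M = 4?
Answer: 22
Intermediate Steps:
X(n) = 4
s(D, W) = (-5 + D)/(2 + D)
H(m) = -5/2 (H(m) = (-5 + 0)/(2 + 0) = -5/2)
t(V) = 11/2 (t(V) = -5/2*(-1) + 3 = 5/2 + 3 = 11/2)
t(14)*M = (11/2)*4 = 22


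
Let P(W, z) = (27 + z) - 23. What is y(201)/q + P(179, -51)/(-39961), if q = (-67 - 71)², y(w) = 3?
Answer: 338317/253672428 ≈ 0.0013337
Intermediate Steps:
P(W, z) = 4 + z
q = 19044 (q = (-138)² = 19044)
y(201)/q + P(179, -51)/(-39961) = 3/19044 + (4 - 51)/(-39961) = 3*(1/19044) - 47*(-1/39961) = 1/6348 + 47/39961 = 338317/253672428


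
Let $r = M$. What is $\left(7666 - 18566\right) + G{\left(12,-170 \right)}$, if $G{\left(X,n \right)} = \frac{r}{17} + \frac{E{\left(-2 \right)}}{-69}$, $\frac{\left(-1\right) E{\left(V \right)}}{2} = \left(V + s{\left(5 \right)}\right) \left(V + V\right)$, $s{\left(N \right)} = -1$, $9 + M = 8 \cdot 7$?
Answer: $- \frac{4260683}{391} \approx -10897.0$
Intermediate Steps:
$M = 47$ ($M = -9 + 8 \cdot 7 = -9 + 56 = 47$)
$r = 47$
$E{\left(V \right)} = - 4 V \left(-1 + V\right)$ ($E{\left(V \right)} = - 2 \left(V - 1\right) \left(V + V\right) = - 2 \left(-1 + V\right) 2 V = - 2 \cdot 2 V \left(-1 + V\right) = - 4 V \left(-1 + V\right)$)
$G{\left(X,n \right)} = \frac{1217}{391}$ ($G{\left(X,n \right)} = \frac{47}{17} + \frac{4 \left(-2\right) \left(1 - -2\right)}{-69} = 47 \cdot \frac{1}{17} + 4 \left(-2\right) \left(1 + 2\right) \left(- \frac{1}{69}\right) = \frac{47}{17} + 4 \left(-2\right) 3 \left(- \frac{1}{69}\right) = \frac{47}{17} - - \frac{8}{23} = \frac{47}{17} + \frac{8}{23} = \frac{1217}{391}$)
$\left(7666 - 18566\right) + G{\left(12,-170 \right)} = \left(7666 - 18566\right) + \frac{1217}{391} = -10900 + \frac{1217}{391} = - \frac{4260683}{391}$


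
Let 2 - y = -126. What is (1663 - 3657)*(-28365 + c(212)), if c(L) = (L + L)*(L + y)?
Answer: -230895230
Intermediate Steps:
y = 128 (y = 2 - 1*(-126) = 2 + 126 = 128)
c(L) = 2*L*(128 + L) (c(L) = (L + L)*(L + 128) = (2*L)*(128 + L) = 2*L*(128 + L))
(1663 - 3657)*(-28365 + c(212)) = (1663 - 3657)*(-28365 + 2*212*(128 + 212)) = -1994*(-28365 + 2*212*340) = -1994*(-28365 + 144160) = -1994*115795 = -230895230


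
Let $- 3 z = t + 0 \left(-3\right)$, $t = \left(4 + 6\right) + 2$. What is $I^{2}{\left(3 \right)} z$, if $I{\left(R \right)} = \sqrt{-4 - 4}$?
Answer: $32$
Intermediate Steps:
$t = 12$ ($t = 10 + 2 = 12$)
$I{\left(R \right)} = 2 i \sqrt{2}$ ($I{\left(R \right)} = \sqrt{-8} = 2 i \sqrt{2}$)
$z = -4$ ($z = - \frac{12 + 0 \left(-3\right)}{3} = - \frac{12 + 0}{3} = \left(- \frac{1}{3}\right) 12 = -4$)
$I^{2}{\left(3 \right)} z = \left(2 i \sqrt{2}\right)^{2} \left(-4\right) = \left(-8\right) \left(-4\right) = 32$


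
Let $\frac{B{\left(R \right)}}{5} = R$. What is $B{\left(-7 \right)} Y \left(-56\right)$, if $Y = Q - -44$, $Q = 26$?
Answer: $137200$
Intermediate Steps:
$Y = 70$ ($Y = 26 - -44 = 26 + 44 = 70$)
$B{\left(R \right)} = 5 R$
$B{\left(-7 \right)} Y \left(-56\right) = 5 \left(-7\right) 70 \left(-56\right) = \left(-35\right) 70 \left(-56\right) = \left(-2450\right) \left(-56\right) = 137200$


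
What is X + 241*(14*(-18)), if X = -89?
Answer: -60821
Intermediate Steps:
X + 241*(14*(-18)) = -89 + 241*(14*(-18)) = -89 + 241*(-252) = -89 - 60732 = -60821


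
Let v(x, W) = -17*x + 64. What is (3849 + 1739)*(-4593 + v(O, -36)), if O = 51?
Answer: -30152848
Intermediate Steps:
v(x, W) = 64 - 17*x
(3849 + 1739)*(-4593 + v(O, -36)) = (3849 + 1739)*(-4593 + (64 - 17*51)) = 5588*(-4593 + (64 - 867)) = 5588*(-4593 - 803) = 5588*(-5396) = -30152848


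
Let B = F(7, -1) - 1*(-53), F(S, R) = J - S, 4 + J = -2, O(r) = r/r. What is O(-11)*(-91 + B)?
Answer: -51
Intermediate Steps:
O(r) = 1
J = -6 (J = -4 - 2 = -6)
F(S, R) = -6 - S
B = 40 (B = (-6 - 1*7) - 1*(-53) = (-6 - 7) + 53 = -13 + 53 = 40)
O(-11)*(-91 + B) = 1*(-91 + 40) = 1*(-51) = -51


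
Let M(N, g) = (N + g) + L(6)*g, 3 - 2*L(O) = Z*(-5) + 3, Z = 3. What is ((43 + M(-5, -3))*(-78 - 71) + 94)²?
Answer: 12510369/4 ≈ 3.1276e+6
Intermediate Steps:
L(O) = 15/2 (L(O) = 3/2 - (3*(-5) + 3)/2 = 3/2 - (-15 + 3)/2 = 3/2 - ½*(-12) = 3/2 + 6 = 15/2)
M(N, g) = N + 17*g/2 (M(N, g) = (N + g) + 15*g/2 = N + 17*g/2)
((43 + M(-5, -3))*(-78 - 71) + 94)² = ((43 + (-5 + (17/2)*(-3)))*(-78 - 71) + 94)² = ((43 + (-5 - 51/2))*(-149) + 94)² = ((43 - 61/2)*(-149) + 94)² = ((25/2)*(-149) + 94)² = (-3725/2 + 94)² = (-3537/2)² = 12510369/4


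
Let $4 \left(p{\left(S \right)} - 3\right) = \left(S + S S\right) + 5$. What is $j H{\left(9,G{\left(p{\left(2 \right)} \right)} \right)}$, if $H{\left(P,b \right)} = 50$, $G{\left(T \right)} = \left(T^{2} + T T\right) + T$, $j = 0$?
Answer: $0$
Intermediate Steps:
$p{\left(S \right)} = \frac{17}{4} + \frac{S}{4} + \frac{S^{2}}{4}$ ($p{\left(S \right)} = 3 + \frac{\left(S + S S\right) + 5}{4} = 3 + \frac{\left(S + S^{2}\right) + 5}{4} = 3 + \frac{5 + S + S^{2}}{4} = 3 + \left(\frac{5}{4} + \frac{S}{4} + \frac{S^{2}}{4}\right) = \frac{17}{4} + \frac{S}{4} + \frac{S^{2}}{4}$)
$G{\left(T \right)} = T + 2 T^{2}$ ($G{\left(T \right)} = \left(T^{2} + T^{2}\right) + T = 2 T^{2} + T = T + 2 T^{2}$)
$j H{\left(9,G{\left(p{\left(2 \right)} \right)} \right)} = 0 \cdot 50 = 0$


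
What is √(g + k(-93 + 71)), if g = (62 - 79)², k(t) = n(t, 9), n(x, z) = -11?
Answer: √278 ≈ 16.673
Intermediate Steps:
k(t) = -11
g = 289 (g = (-17)² = 289)
√(g + k(-93 + 71)) = √(289 - 11) = √278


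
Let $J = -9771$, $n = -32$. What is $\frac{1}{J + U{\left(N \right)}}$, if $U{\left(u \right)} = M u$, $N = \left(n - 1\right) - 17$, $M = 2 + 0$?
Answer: $- \frac{1}{9871} \approx -0.00010131$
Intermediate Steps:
$M = 2$
$N = -50$ ($N = \left(-32 - 1\right) - 17 = -33 - 17 = -50$)
$U{\left(u \right)} = 2 u$
$\frac{1}{J + U{\left(N \right)}} = \frac{1}{-9771 + 2 \left(-50\right)} = \frac{1}{-9771 - 100} = \frac{1}{-9871} = - \frac{1}{9871}$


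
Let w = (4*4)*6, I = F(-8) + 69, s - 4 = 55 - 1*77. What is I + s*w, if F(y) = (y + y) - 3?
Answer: -1678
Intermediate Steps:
s = -18 (s = 4 + (55 - 1*77) = 4 + (55 - 77) = 4 - 22 = -18)
F(y) = -3 + 2*y (F(y) = 2*y - 3 = -3 + 2*y)
I = 50 (I = (-3 + 2*(-8)) + 69 = (-3 - 16) + 69 = -19 + 69 = 50)
w = 96 (w = 16*6 = 96)
I + s*w = 50 - 18*96 = 50 - 1728 = -1678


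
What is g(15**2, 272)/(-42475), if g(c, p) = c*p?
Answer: -2448/1699 ≈ -1.4408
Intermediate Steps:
g(15**2, 272)/(-42475) = (15**2*272)/(-42475) = (225*272)*(-1/42475) = 61200*(-1/42475) = -2448/1699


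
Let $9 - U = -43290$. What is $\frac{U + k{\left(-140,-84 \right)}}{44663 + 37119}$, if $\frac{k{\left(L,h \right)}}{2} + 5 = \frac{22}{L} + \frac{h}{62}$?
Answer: $\frac{23482642}{44366735} \approx 0.52928$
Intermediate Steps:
$U = 43299$ ($U = 9 - -43290 = 9 + 43290 = 43299$)
$k{\left(L,h \right)} = -10 + \frac{44}{L} + \frac{h}{31}$ ($k{\left(L,h \right)} = -10 + 2 \left(\frac{22}{L} + \frac{h}{62}\right) = -10 + \left(\frac{44}{L} + \frac{h}{31}\right) = -10 + \frac{44}{L} + \frac{h}{31}$)
$\frac{U + k{\left(-140,-84 \right)}}{44663 + 37119} = \frac{43299 + \left(-10 + \frac{44}{-140} + \frac{1}{31} \left(-84\right)\right)}{44663 + 37119} = \frac{43299 - \frac{14131}{1085}}{81782} = \left(43299 - \frac{14131}{1085}\right) \frac{1}{81782} = \frac{46965284}{1085} \cdot \frac{1}{81782} = \frac{23482642}{44366735}$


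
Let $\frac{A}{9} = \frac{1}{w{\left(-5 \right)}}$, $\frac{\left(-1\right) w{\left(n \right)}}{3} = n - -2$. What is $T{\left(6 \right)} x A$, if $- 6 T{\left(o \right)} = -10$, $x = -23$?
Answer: $- \frac{115}{3} \approx -38.333$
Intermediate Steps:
$w{\left(n \right)} = -6 - 3 n$ ($w{\left(n \right)} = - 3 \left(n - -2\right) = - 3 \left(n + 2\right) = - 3 \left(2 + n\right) = -6 - 3 n$)
$T{\left(o \right)} = \frac{5}{3}$ ($T{\left(o \right)} = \left(- \frac{1}{6}\right) \left(-10\right) = \frac{5}{3}$)
$A = 1$ ($A = \frac{9}{-6 - -15} = \frac{9}{-6 + 15} = \frac{9}{9} = 9 \cdot \frac{1}{9} = 1$)
$T{\left(6 \right)} x A = \frac{5}{3} \left(-23\right) 1 = \left(- \frac{115}{3}\right) 1 = - \frac{115}{3}$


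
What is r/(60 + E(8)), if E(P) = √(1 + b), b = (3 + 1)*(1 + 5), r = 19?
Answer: 19/65 ≈ 0.29231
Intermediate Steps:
b = 24 (b = 4*6 = 24)
E(P) = 5 (E(P) = √(1 + 24) = √25 = 5)
r/(60 + E(8)) = 19/(60 + 5) = 19/65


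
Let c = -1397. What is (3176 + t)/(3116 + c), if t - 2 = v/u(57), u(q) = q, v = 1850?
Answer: 182996/97983 ≈ 1.8676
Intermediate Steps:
t = 1964/57 (t = 2 + 1850/57 = 1964/57 ≈ 34.456)
(3176 + t)/(3116 + c) = (3176 + 1964/57)/(3116 - 1397) = (182996/57)/1719 = (182996/57)*(1/1719) = 182996/97983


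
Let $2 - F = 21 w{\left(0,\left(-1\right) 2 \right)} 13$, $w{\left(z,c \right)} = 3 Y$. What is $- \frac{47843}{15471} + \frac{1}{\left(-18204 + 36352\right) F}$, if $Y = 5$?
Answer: $- \frac{3553766764523}{1149182228844} \approx -3.0924$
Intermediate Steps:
$w{\left(z,c \right)} = 15$ ($w{\left(z,c \right)} = 3 \cdot 5 = 15$)
$F = -4093$ ($F = 2 - 21 \cdot 15 \cdot 13 = 2 - 315 \cdot 13 = 2 - 4095 = -4093$)
$- \frac{47843}{15471} + \frac{1}{\left(-18204 + 36352\right) F} = - \frac{47843}{15471} + \frac{1}{\left(-18204 + 36352\right) \left(-4093\right)} = \left(-47843\right) \frac{1}{15471} + \frac{1}{18148} \left(- \frac{1}{4093}\right) = - \frac{47843}{15471} + \frac{1}{18148} \left(- \frac{1}{4093}\right) = - \frac{47843}{15471} - \frac{1}{74279764} = - \frac{3553766764523}{1149182228844}$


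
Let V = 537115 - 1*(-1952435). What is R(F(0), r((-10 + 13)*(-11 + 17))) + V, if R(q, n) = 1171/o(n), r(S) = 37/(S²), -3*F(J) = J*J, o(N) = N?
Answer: 92492754/37 ≈ 2.4998e+6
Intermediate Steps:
F(J) = -J²/3 (F(J) = -J*J/3 = -J²/3)
r(S) = 37/S²
V = 2489550 (V = 537115 + 1952435 = 2489550)
R(q, n) = 1171/n
R(F(0), r((-10 + 13)*(-11 + 17))) + V = 1171/((37/((-10 + 13)*(-11 + 17))²)) + 2489550 = 1171/((37/(3*6)²)) + 2489550 = 1171/((37/18²)) + 2489550 = 1171/((37*(1/324))) + 2489550 = 1171/(37/324) + 2489550 = 1171*(324/37) + 2489550 = 379404/37 + 2489550 = 92492754/37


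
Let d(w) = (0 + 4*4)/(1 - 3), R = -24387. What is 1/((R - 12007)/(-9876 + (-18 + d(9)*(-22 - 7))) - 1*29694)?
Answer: -4831/143433517 ≈ -3.3681e-5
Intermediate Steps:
d(w) = -8 (d(w) = (0 + 16)/(-2) = 16*(-½) = -8)
1/((R - 12007)/(-9876 + (-18 + d(9)*(-22 - 7))) - 1*29694) = 1/((-24387 - 12007)/(-9876 + (-18 - 8*(-22 - 7))) - 1*29694) = 1/(-36394/(-9876 + (-18 - 8*(-29))) - 29694) = 1/(-36394/(-9876 + (-18 + 232)) - 29694) = 1/(-36394/(-9876 + 214) - 29694) = 1/(-36394/(-9662) - 29694) = 1/(-36394*(-1/9662) - 29694) = 1/(18197/4831 - 29694) = 1/(-143433517/4831) = -4831/143433517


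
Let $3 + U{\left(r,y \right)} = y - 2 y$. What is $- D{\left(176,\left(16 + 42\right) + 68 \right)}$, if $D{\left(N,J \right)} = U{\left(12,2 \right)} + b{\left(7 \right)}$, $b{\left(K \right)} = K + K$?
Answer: $-9$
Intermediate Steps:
$U{\left(r,y \right)} = -3 - y$ ($U{\left(r,y \right)} = -3 + \left(y - 2 y\right) = -3 - y$)
$b{\left(K \right)} = 2 K$
$D{\left(N,J \right)} = 9$ ($D{\left(N,J \right)} = \left(-3 - 2\right) + 2 \cdot 7 = \left(-3 - 2\right) + 14 = -5 + 14 = 9$)
$- D{\left(176,\left(16 + 42\right) + 68 \right)} = \left(-1\right) 9 = -9$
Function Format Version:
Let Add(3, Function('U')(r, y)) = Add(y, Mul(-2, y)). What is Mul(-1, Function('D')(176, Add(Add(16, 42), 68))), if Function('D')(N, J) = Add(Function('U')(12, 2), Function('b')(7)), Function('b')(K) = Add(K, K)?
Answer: -9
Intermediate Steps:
Function('U')(r, y) = Add(-3, Mul(-1, y)) (Function('U')(r, y) = Add(-3, Add(y, Mul(-2, y))) = Add(-3, Mul(-1, y)))
Function('b')(K) = Mul(2, K)
Function('D')(N, J) = 9 (Function('D')(N, J) = Add(Add(-3, Mul(-1, 2)), Mul(2, 7)) = Add(Add(-3, -2), 14) = Add(-5, 14) = 9)
Mul(-1, Function('D')(176, Add(Add(16, 42), 68))) = Mul(-1, 9) = -9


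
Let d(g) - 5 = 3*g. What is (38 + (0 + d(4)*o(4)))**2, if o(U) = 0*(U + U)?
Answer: 1444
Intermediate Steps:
d(g) = 5 + 3*g
o(U) = 0 (o(U) = 0*(2*U) = 0)
(38 + (0 + d(4)*o(4)))**2 = (38 + (0 + (5 + 3*4)*0))**2 = (38 + (0 + (5 + 12)*0))**2 = (38 + (0 + 17*0))**2 = (38 + (0 + 0))**2 = (38 + 0)**2 = 38**2 = 1444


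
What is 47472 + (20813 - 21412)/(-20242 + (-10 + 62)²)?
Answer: 832564535/17538 ≈ 47472.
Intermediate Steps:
47472 + (20813 - 21412)/(-20242 + (-10 + 62)²) = 47472 - 599/(-20242 + 52²) = 47472 - 599/(-20242 + 2704) = 47472 - 599/(-17538) = 47472 - 599*(-1/17538) = 47472 + 599/17538 = 832564535/17538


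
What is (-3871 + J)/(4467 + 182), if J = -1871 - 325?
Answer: -6067/4649 ≈ -1.3050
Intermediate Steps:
J = -2196
(-3871 + J)/(4467 + 182) = (-3871 - 2196)/(4467 + 182) = -6067/4649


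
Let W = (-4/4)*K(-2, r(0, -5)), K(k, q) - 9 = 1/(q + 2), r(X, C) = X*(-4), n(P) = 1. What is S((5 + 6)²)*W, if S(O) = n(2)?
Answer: -19/2 ≈ -9.5000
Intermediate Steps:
r(X, C) = -4*X
S(O) = 1
K(k, q) = 9 + 1/(2 + q) (K(k, q) = 9 + 1/(q + 2) = 9 + 1/(2 + q))
W = -19/2 (W = (-4/4)*((19 + 9*(-4*0))/(2 - 4*0)) = ((¼)*(-4))*((19 + 9*0)/(2 + 0)) = -(19 + 0)/2 = -19/2 ≈ -9.5000)
S((5 + 6)²)*W = 1*(-19/2) = -19/2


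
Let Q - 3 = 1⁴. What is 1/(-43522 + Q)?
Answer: -1/43518 ≈ -2.2979e-5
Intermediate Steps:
Q = 4 (Q = 3 + 1⁴ = 3 + 1 = 4)
1/(-43522 + Q) = 1/(-43522 + 4) = 1/(-43518) = -1/43518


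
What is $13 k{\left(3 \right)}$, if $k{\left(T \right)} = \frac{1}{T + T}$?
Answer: $\frac{13}{6} \approx 2.1667$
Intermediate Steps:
$k{\left(T \right)} = \frac{1}{2 T}$
$13 k{\left(3 \right)} = 13 \frac{1}{2 \cdot 3} = 13 \cdot \frac{1}{2} \cdot \frac{1}{3} = 13 \cdot \frac{1}{6} = \frac{13}{6}$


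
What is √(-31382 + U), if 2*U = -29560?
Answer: I*√46162 ≈ 214.85*I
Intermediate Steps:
U = -14780 (U = (½)*(-29560) = -14780)
√(-31382 + U) = √(-31382 - 14780) = √(-46162) = I*√46162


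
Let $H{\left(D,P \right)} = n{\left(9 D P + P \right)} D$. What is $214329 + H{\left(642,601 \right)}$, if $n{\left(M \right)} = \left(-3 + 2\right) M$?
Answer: $-2229566589$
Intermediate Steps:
$n{\left(M \right)} = - M$
$H{\left(D,P \right)} = D \left(- P - 9 D P\right)$ ($H{\left(D,P \right)} = - (9 D P + P) D = - (P + 9 D P) D = \left(- P - 9 D P\right) D = D \left(- P - 9 D P\right)$)
$214329 + H{\left(642,601 \right)} = 214329 - 642 \cdot 601 \left(1 + 9 \cdot 642\right) = 214329 - 642 \cdot 601 \left(1 + 5778\right) = 214329 - 642 \cdot 601 \cdot 5779 = 214329 - 2229780918 = -2229566589$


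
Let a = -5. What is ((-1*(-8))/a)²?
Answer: 64/25 ≈ 2.5600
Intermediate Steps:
((-1*(-8))/a)² = (-1*(-8)/(-5))² = (8*(-⅕))² = (-8/5)² = 64/25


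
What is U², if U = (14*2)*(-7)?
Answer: 38416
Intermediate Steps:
U = -196 (U = 28*(-7) = -196)
U² = (-196)² = 38416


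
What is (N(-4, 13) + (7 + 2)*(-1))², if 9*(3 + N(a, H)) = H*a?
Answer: 25600/81 ≈ 316.05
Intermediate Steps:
N(a, H) = -3 + H*a/9 (N(a, H) = -3 + (H*a)/9 = -3 + H*a/9)
(N(-4, 13) + (7 + 2)*(-1))² = ((-3 + (⅑)*13*(-4)) + (7 + 2)*(-1))² = ((-3 - 52/9) + 9*(-1))² = (-79/9 - 9)² = (-160/9)² = 25600/81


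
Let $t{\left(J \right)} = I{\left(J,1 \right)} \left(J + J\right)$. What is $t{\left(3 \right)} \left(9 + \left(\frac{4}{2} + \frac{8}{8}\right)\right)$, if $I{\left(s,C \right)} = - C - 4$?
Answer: $-360$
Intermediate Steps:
$I{\left(s,C \right)} = -4 - C$
$t{\left(J \right)} = - 10 J$ ($t{\left(J \right)} = \left(-4 - 1\right) \left(J + J\right) = \left(-4 - 1\right) 2 J = - 5 \cdot 2 J = - 10 J$)
$t{\left(3 \right)} \left(9 + \left(\frac{4}{2} + \frac{8}{8}\right)\right) = \left(-10\right) 3 \left(9 + \left(\frac{4}{2} + \frac{8}{8}\right)\right) = - 30 \left(9 + \left(4 \cdot \frac{1}{2} + 8 \cdot \frac{1}{8}\right)\right) = - 30 \left(9 + \left(2 + 1\right)\right) = - 30 \left(9 + 3\right) = \left(-30\right) 12 = -360$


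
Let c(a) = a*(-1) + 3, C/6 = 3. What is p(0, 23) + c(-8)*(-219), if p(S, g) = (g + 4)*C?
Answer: -1923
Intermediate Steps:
C = 18 (C = 6*3 = 18)
c(a) = 3 - a (c(a) = -a + 3 = 3 - a)
p(S, g) = 72 + 18*g (p(S, g) = (g + 4)*18 = (4 + g)*18 = 72 + 18*g)
p(0, 23) + c(-8)*(-219) = (72 + 18*23) + (3 - 1*(-8))*(-219) = (72 + 414) + (3 + 8)*(-219) = 486 + 11*(-219) = 486 - 2409 = -1923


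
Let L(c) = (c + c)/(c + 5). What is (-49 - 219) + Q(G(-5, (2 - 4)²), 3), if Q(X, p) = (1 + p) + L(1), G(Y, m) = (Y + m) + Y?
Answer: -791/3 ≈ -263.67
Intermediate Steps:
L(c) = 2*c/(5 + c) (L(c) = (2*c)/(5 + c) = 2*c/(5 + c))
G(Y, m) = m + 2*Y
Q(X, p) = 4/3 + p (Q(X, p) = (1 + p) + 2*1/(5 + 1) = (1 + p) + 2*1/6 = (1 + p) + 2*1*(⅙) = (1 + p) + ⅓ = 4/3 + p)
(-49 - 219) + Q(G(-5, (2 - 4)²), 3) = (-49 - 219) + (4/3 + 3) = -268 + 13/3 = -791/3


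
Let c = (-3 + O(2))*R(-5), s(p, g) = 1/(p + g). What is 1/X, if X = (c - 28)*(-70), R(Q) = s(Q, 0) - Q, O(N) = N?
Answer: 1/2296 ≈ 0.00043554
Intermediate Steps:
s(p, g) = 1/(g + p)
R(Q) = 1/Q - Q (R(Q) = 1/(0 + Q) - Q = 1/Q - Q)
c = -24/5 (c = (-3 + 2)*(1/(-5) - 1*(-5)) = -(-⅕ + 5) = -1*24/5 = -24/5 ≈ -4.8000)
X = 2296 (X = (-24/5 - 28)*(-70) = -164/5*(-70) = 2296)
1/X = 1/2296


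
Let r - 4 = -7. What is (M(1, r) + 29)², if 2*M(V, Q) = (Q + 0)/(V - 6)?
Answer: 85849/100 ≈ 858.49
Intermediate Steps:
r = -3 (r = 4 - 7 = -3)
M(V, Q) = Q/(2*(-6 + V)) (M(V, Q) = ((Q + 0)/(V - 6))/2 = (Q/(-6 + V))/2 = Q/(2*(-6 + V)))
(M(1, r) + 29)² = ((½)*(-3)/(-6 + 1) + 29)² = ((½)*(-3)/(-5) + 29)² = ((½)*(-3)*(-⅕) + 29)² = (3/10 + 29)² = (293/10)² = 85849/100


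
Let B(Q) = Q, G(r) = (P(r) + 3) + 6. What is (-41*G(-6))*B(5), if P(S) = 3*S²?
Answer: -23985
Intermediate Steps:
G(r) = 9 + 3*r² (G(r) = (3*r² + 3) + 6 = (3 + 3*r²) + 6 = 9 + 3*r²)
(-41*G(-6))*B(5) = -41*(9 + 3*(-6)²)*5 = -41*(9 + 3*36)*5 = -41*(9 + 108)*5 = -41*117*5 = -4797*5 = -23985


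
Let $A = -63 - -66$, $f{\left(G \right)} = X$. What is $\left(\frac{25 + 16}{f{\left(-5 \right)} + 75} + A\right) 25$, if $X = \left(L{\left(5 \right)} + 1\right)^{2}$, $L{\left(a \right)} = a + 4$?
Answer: $\frac{566}{7} \approx 80.857$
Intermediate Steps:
$L{\left(a \right)} = 4 + a$
$X = 100$ ($X = \left(\left(4 + 5\right) + 1\right)^{2} = \left(9 + 1\right)^{2} = 10^{2} = 100$)
$f{\left(G \right)} = 100$
$A = 3$ ($A = -63 + 66 = 3$)
$\left(\frac{25 + 16}{f{\left(-5 \right)} + 75} + A\right) 25 = \left(\frac{25 + 16}{100 + 75} + 3\right) 25 = \left(\frac{41}{175} + 3\right) 25 = \frac{566}{175} \cdot 25 = \frac{566}{7}$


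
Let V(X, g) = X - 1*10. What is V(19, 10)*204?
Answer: 1836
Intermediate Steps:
V(X, g) = -10 + X (V(X, g) = X - 10 = -10 + X)
V(19, 10)*204 = (-10 + 19)*204 = 9*204 = 1836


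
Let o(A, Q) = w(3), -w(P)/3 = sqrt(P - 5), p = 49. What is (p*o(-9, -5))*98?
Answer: -14406*I*sqrt(2) ≈ -20373.0*I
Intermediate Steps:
w(P) = -3*sqrt(-5 + P) (w(P) = -3*sqrt(P - 5) = -3*sqrt(-5 + P))
o(A, Q) = -3*I*sqrt(2) (o(A, Q) = -3*sqrt(-5 + 3) = -3*I*sqrt(2))
(p*o(-9, -5))*98 = (49*(-3*I*sqrt(2)))*98 = -147*I*sqrt(2)*98 = -14406*I*sqrt(2)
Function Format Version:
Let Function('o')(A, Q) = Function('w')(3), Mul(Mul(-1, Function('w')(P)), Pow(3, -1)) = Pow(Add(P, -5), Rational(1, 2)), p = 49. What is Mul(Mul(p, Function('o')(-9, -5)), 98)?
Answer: Mul(-14406, I, Pow(2, Rational(1, 2))) ≈ Mul(-20373., I)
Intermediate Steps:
Function('w')(P) = Mul(-3, Pow(Add(-5, P), Rational(1, 2))) (Function('w')(P) = Mul(-3, Pow(Add(P, -5), Rational(1, 2))) = Mul(-3, Pow(Add(-5, P), Rational(1, 2))))
Function('o')(A, Q) = Mul(-3, I, Pow(2, Rational(1, 2))) (Function('o')(A, Q) = Mul(-3, Pow(Add(-5, 3), Rational(1, 2))) = Mul(-3, Pow(-2, Rational(1, 2))) = Mul(-3, Mul(I, Pow(2, Rational(1, 2)))) = Mul(-3, I, Pow(2, Rational(1, 2))))
Mul(Mul(p, Function('o')(-9, -5)), 98) = Mul(Mul(49, Mul(-3, I, Pow(2, Rational(1, 2)))), 98) = Mul(Mul(-147, I, Pow(2, Rational(1, 2))), 98) = Mul(-14406, I, Pow(2, Rational(1, 2)))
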